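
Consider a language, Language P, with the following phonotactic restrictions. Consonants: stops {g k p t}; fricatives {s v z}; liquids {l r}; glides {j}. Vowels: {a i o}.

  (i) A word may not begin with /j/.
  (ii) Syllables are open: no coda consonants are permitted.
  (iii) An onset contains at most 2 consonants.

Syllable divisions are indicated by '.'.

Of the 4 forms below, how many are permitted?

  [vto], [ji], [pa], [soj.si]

[vto] — σ1 onset /vt/ (2C), coda /∅/ ok → permitted
[ji] — violates constraint (i): word begins with /j/ → not permitted
[pa] — σ1 onset /p/, coda /∅/ ok → permitted
[soj.si] — violates constraint (ii): syllable 1 coda /j/ has 1 consonant (> 0) → not permitted
Permitted: [vto], [pa] → 2.

2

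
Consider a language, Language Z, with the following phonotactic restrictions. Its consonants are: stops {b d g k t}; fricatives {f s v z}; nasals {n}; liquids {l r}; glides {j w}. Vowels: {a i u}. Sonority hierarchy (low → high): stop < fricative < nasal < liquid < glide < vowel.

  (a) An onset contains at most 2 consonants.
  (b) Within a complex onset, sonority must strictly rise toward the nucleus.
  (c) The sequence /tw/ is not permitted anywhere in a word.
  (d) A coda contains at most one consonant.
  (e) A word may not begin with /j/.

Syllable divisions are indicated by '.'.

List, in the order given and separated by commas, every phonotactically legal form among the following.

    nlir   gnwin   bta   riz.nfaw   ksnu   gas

nlir — σ1 onset /nl/ (3→4 rises), coda /r/ ok → phonotactically legal
gnwin — violates constraint (a): syllable 1 onset /gnw/ has 3 consonants (> 2) → phonotactically illegal
bta — violates constraint (b): syllable 1 onset /bt/: /b/ (stop, 1) → /t/ (stop, 1) does not rise → phonotactically illegal
riz.nfaw — violates constraint (b): syllable 2 onset /nf/: /n/ (nasal, 3) → /f/ (fricative, 2) does not rise → phonotactically illegal
ksnu — violates constraint (a): syllable 1 onset /ksn/ has 3 consonants (> 2) → phonotactically illegal
gas — σ1 onset /g/, coda /s/ ok → phonotactically legal

nlir, gas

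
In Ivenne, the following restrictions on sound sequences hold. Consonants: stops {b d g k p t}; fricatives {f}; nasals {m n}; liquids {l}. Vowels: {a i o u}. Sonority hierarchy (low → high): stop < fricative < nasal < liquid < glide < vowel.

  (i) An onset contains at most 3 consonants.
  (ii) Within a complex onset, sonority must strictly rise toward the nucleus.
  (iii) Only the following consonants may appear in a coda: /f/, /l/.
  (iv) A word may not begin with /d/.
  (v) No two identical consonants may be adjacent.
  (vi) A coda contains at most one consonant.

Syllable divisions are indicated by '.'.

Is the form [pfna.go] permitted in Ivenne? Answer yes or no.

[pfna.go] — σ1 onset /pfn/ (1→2→3 rises), coda /∅/ ok; σ2 onset /g/, coda /∅/ ok → permitted

yes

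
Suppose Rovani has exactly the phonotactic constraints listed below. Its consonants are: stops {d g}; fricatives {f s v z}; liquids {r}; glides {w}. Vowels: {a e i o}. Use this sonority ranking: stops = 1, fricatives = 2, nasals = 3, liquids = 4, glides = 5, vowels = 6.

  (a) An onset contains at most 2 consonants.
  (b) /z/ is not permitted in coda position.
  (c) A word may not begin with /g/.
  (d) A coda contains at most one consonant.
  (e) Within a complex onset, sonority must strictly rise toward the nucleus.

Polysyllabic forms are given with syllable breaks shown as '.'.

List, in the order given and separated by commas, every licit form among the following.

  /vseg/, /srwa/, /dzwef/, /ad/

/ad/

/vseg/ — violates constraint (e): syllable 1 onset /vs/: /v/ (fricative, 2) → /s/ (fricative, 2) does not rise → illicit
/srwa/ — violates constraint (a): syllable 1 onset /srw/ has 3 consonants (> 2) → illicit
/dzwef/ — violates constraint (a): syllable 1 onset /dzw/ has 3 consonants (> 2) → illicit
/ad/ — σ1 onset /∅/, coda /d/ ok → licit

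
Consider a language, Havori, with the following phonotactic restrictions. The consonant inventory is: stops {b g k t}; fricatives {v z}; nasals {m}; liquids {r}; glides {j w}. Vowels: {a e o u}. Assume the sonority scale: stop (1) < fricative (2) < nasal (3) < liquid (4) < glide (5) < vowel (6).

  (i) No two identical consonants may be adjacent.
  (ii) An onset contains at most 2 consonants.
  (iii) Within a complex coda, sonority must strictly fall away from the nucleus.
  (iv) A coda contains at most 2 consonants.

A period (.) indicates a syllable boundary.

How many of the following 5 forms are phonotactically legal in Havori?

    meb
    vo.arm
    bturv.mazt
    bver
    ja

meb — σ1 onset /m/, coda /b/ ok → phonotactically legal
vo.arm — σ1 onset /v/, coda /∅/ ok; σ2 onset /∅/, coda /rm/ (4→3 falls) ok → phonotactically legal
bturv.mazt — σ1 onset /bt/ (2C), coda /rv/ (4→2 falls) ok; σ2 onset /m/, coda /zt/ (2→1 falls) ok → phonotactically legal
bver — σ1 onset /bv/ (2C), coda /r/ ok → phonotactically legal
ja — σ1 onset /j/, coda /∅/ ok → phonotactically legal
Phonotactically legal: meb, vo.arm, bturv.mazt, bver, ja → 5.

5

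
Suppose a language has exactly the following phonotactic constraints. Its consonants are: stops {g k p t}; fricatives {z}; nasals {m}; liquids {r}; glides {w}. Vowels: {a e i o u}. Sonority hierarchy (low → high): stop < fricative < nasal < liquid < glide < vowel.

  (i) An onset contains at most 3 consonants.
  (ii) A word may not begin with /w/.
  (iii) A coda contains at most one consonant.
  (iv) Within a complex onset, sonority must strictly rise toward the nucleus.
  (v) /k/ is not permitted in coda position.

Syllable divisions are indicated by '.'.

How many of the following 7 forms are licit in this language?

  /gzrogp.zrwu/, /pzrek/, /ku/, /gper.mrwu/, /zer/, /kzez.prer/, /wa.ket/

3

/gzrogp.zrwu/ — violates constraint (iii): syllable 1 coda /gp/ has 2 consonants (> 1) → illicit
/pzrek/ — violates constraint (v): syllable 1 coda contains /k/ → illicit
/ku/ — σ1 onset /k/, coda /∅/ ok → licit
/gper.mrwu/ — violates constraint (iv): syllable 1 onset /gp/: /g/ (stop, 1) → /p/ (stop, 1) does not rise → illicit
/zer/ — σ1 onset /z/, coda /r/ ok → licit
/kzez.prer/ — σ1 onset /kz/ (1→2 rises), coda /z/ ok; σ2 onset /pr/ (1→4 rises), coda /r/ ok → licit
/wa.ket/ — violates constraint (ii): word begins with /w/ → illicit
Licit: /ku/, /zer/, /kzez.prer/ → 3.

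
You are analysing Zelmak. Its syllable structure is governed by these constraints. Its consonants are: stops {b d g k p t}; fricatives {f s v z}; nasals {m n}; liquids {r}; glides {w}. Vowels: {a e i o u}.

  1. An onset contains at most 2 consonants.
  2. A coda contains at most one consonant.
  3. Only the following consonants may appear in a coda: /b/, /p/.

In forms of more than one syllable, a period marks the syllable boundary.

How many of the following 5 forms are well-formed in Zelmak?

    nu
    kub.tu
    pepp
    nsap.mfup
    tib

nu — σ1 onset /n/, coda /∅/ ok → well-formed
kub.tu — σ1 onset /k/, coda /b/ ok; σ2 onset /t/, coda /∅/ ok → well-formed
pepp — violates constraint 2: syllable 1 coda /pp/ has 2 consonants (> 1) → ill-formed
nsap.mfup — σ1 onset /ns/ (2C), coda /p/ ok; σ2 onset /mf/ (2C), coda /p/ ok → well-formed
tib — σ1 onset /t/, coda /b/ ok → well-formed
Well-formed: nu, kub.tu, nsap.mfup, tib → 4.

4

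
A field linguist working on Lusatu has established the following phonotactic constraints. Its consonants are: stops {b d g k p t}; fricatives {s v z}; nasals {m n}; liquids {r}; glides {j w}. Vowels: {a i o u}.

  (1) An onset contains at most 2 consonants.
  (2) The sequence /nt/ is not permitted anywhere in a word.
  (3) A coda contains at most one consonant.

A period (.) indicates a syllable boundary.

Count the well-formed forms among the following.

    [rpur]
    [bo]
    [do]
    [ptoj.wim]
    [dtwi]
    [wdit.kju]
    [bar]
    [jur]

7

[rpur] — σ1 onset /rp/ (2C), coda /r/ ok → well-formed
[bo] — σ1 onset /b/, coda /∅/ ok → well-formed
[do] — σ1 onset /d/, coda /∅/ ok → well-formed
[ptoj.wim] — σ1 onset /pt/ (2C), coda /j/ ok; σ2 onset /w/, coda /m/ ok → well-formed
[dtwi] — violates constraint 1: syllable 1 onset /dtw/ has 3 consonants (> 2) → ill-formed
[wdit.kju] — σ1 onset /wd/ (2C), coda /t/ ok; σ2 onset /kj/ (2C), coda /∅/ ok → well-formed
[bar] — σ1 onset /b/, coda /r/ ok → well-formed
[jur] — σ1 onset /j/, coda /r/ ok → well-formed
Well-formed: [rpur], [bo], [do], [ptoj.wim], [wdit.kju], [bar], [jur] → 7.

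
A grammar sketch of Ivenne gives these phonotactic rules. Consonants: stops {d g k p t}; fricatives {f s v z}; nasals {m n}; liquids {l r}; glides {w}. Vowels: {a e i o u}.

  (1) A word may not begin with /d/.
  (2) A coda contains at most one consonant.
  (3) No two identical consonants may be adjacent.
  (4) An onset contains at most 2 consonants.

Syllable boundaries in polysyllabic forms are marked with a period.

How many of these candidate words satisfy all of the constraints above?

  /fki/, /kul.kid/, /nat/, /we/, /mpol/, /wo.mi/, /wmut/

/fki/ — σ1 onset /fk/ (2C), coda /∅/ ok → permitted
/kul.kid/ — σ1 onset /k/, coda /l/ ok; σ2 onset /k/, coda /d/ ok → permitted
/nat/ — σ1 onset /n/, coda /t/ ok → permitted
/we/ — σ1 onset /w/, coda /∅/ ok → permitted
/mpol/ — σ1 onset /mp/ (2C), coda /l/ ok → permitted
/wo.mi/ — σ1 onset /w/, coda /∅/ ok; σ2 onset /m/, coda /∅/ ok → permitted
/wmut/ — σ1 onset /wm/ (2C), coda /t/ ok → permitted
Permitted: /fki/, /kul.kid/, /nat/, /we/, /mpol/, /wo.mi/, /wmut/ → 7.

7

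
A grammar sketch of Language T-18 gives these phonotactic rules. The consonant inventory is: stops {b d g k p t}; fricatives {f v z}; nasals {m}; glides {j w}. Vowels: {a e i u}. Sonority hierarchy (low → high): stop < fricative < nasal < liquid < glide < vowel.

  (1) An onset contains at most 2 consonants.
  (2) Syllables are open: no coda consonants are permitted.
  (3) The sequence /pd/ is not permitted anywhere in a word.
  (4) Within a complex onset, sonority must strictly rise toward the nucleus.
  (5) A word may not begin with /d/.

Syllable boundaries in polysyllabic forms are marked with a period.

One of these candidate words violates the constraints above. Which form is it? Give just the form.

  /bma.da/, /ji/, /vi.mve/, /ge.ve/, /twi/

/vi.mve/

/bma.da/ — σ1 onset /bm/ (1→3 rises), coda /∅/ ok; σ2 onset /d/, coda /∅/ ok → well-formed
/ji/ — σ1 onset /j/, coda /∅/ ok → well-formed
/vi.mve/ — violates constraint 4: syllable 2 onset /mv/: /m/ (nasal, 3) → /v/ (fricative, 2) does not rise → ill-formed
/ge.ve/ — σ1 onset /g/, coda /∅/ ok; σ2 onset /v/, coda /∅/ ok → well-formed
/twi/ — σ1 onset /tw/ (1→5 rises), coda /∅/ ok → well-formed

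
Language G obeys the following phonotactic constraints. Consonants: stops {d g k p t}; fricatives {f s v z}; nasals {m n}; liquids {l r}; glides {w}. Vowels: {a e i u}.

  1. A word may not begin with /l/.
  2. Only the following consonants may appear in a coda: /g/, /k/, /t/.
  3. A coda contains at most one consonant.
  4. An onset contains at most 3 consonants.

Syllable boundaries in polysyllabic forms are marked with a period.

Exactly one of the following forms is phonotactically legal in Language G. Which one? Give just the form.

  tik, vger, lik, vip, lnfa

tik — σ1 onset /t/, coda /k/ ok → phonotactically legal
vger — violates constraint 2: syllable 1 coda contains /r/, which is not a licensed coda consonant → phonotactically illegal
lik — violates constraint 1: word begins with /l/ → phonotactically illegal
vip — violates constraint 2: syllable 1 coda contains /p/, which is not a licensed coda consonant → phonotactically illegal
lnfa — violates constraint 1: word begins with /l/ → phonotactically illegal

tik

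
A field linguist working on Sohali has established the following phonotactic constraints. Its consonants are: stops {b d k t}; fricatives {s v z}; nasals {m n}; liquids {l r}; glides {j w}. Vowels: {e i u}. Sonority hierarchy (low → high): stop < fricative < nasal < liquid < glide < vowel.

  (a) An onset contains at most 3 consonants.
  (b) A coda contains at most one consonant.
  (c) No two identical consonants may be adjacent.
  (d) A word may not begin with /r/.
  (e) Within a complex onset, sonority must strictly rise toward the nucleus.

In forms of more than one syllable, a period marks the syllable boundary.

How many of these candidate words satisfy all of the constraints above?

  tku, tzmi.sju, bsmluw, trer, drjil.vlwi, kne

4

tku — violates constraint (e): syllable 1 onset /tk/: /t/ (stop, 1) → /k/ (stop, 1) does not rise → illicit
tzmi.sju — σ1 onset /tzm/ (1→2→3 rises), coda /∅/ ok; σ2 onset /sj/ (2→5 rises), coda /∅/ ok → licit
bsmluw — violates constraint (a): syllable 1 onset /bsml/ has 4 consonants (> 3) → illicit
trer — σ1 onset /tr/ (1→4 rises), coda /r/ ok → licit
drjil.vlwi — σ1 onset /drj/ (1→4→5 rises), coda /l/ ok; σ2 onset /vlw/ (2→4→5 rises), coda /∅/ ok → licit
kne — σ1 onset /kn/ (1→3 rises), coda /∅/ ok → licit
Licit: tzmi.sju, trer, drjil.vlwi, kne → 4.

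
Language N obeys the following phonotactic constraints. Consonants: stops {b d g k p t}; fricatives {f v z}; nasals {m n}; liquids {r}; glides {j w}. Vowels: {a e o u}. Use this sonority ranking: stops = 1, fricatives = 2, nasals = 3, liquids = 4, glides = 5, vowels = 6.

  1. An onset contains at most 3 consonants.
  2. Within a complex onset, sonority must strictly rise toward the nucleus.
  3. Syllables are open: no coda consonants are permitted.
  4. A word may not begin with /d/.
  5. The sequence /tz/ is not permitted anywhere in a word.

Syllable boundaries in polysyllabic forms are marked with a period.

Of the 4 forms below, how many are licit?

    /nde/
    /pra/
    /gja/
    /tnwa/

3

/nde/ — violates constraint 2: syllable 1 onset /nd/: /n/ (nasal, 3) → /d/ (stop, 1) does not rise → illicit
/pra/ — σ1 onset /pr/ (1→4 rises), coda /∅/ ok → licit
/gja/ — σ1 onset /gj/ (1→5 rises), coda /∅/ ok → licit
/tnwa/ — σ1 onset /tnw/ (1→3→5 rises), coda /∅/ ok → licit
Licit: /pra/, /gja/, /tnwa/ → 3.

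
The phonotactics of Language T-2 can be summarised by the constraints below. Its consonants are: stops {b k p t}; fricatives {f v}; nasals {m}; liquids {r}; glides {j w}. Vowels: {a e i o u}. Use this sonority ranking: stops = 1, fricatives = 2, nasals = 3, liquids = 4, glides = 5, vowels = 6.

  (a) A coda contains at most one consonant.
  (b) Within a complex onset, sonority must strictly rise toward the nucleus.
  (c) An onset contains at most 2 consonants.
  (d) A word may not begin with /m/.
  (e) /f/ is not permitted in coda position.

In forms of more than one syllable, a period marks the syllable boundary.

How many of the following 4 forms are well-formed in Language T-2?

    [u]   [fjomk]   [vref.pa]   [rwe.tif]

1

[u] — σ1 onset /∅/, coda /∅/ ok → well-formed
[fjomk] — violates constraint (a): syllable 1 coda /mk/ has 2 consonants (> 1) → ill-formed
[vref.pa] — violates constraint (e): syllable 1 coda contains /f/ → ill-formed
[rwe.tif] — violates constraint (e): syllable 2 coda contains /f/ → ill-formed
Well-formed: [u] → 1.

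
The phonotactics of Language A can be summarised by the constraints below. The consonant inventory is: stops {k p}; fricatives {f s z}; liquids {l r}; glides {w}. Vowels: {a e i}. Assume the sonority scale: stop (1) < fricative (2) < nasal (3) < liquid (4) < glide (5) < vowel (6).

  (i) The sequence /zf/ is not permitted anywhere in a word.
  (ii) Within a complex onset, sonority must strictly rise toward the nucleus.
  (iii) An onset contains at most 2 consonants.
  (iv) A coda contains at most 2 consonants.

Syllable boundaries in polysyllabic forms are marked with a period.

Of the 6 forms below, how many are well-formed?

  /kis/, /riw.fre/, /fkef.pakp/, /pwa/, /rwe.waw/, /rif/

/kis/ — σ1 onset /k/, coda /s/ ok → well-formed
/riw.fre/ — σ1 onset /r/, coda /w/ ok; σ2 onset /fr/ (2→4 rises), coda /∅/ ok → well-formed
/fkef.pakp/ — violates constraint (ii): syllable 1 onset /fk/: /f/ (fricative, 2) → /k/ (stop, 1) does not rise → ill-formed
/pwa/ — σ1 onset /pw/ (1→5 rises), coda /∅/ ok → well-formed
/rwe.waw/ — σ1 onset /rw/ (4→5 rises), coda /∅/ ok; σ2 onset /w/, coda /w/ ok → well-formed
/rif/ — σ1 onset /r/, coda /f/ ok → well-formed
Well-formed: /kis/, /riw.fre/, /pwa/, /rwe.waw/, /rif/ → 5.

5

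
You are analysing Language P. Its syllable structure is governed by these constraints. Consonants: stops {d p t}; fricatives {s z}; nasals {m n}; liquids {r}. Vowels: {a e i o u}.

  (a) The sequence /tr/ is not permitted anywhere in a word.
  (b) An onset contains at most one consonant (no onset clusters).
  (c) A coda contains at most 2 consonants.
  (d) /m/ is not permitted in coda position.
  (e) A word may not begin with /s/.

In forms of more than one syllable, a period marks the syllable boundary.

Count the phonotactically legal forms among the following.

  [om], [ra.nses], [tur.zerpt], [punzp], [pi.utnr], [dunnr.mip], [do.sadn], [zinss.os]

1

[om] — violates constraint (d): syllable 1 coda contains /m/ → phonotactically illegal
[ra.nses] — violates constraint (b): syllable 2 onset /ns/ has 2 consonants (> 1) → phonotactically illegal
[tur.zerpt] — violates constraint (c): syllable 2 coda /rpt/ has 3 consonants (> 2) → phonotactically illegal
[punzp] — violates constraint (c): syllable 1 coda /nzp/ has 3 consonants (> 2) → phonotactically illegal
[pi.utnr] — violates constraint (c): syllable 2 coda /tnr/ has 3 consonants (> 2) → phonotactically illegal
[dunnr.mip] — violates constraint (c): syllable 1 coda /nnr/ has 3 consonants (> 2) → phonotactically illegal
[do.sadn] — σ1 onset /d/, coda /∅/ ok; σ2 onset /s/, coda /dn/ (2C) ok → phonotactically legal
[zinss.os] — violates constraint (c): syllable 1 coda /nss/ has 3 consonants (> 2) → phonotactically illegal
Phonotactically legal: [do.sadn] → 1.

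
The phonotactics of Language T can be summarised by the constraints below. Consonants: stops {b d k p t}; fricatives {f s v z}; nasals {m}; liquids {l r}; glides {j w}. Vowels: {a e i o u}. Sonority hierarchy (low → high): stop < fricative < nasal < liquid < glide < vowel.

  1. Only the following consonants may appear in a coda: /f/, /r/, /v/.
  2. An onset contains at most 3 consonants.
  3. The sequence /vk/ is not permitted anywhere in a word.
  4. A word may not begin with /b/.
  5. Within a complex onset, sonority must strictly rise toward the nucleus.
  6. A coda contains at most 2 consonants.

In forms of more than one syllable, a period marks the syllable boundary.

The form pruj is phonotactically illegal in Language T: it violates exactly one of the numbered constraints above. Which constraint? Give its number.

1

pruj: syllable 1 coda contains /j/, which is not a licensed coda consonant.
This is a violation of constraint 1: "Only the following consonants may appear in a coda: /f/, /r/, /v/."
The remaining constraints (2, 3, 4, 5, 6) are satisfied.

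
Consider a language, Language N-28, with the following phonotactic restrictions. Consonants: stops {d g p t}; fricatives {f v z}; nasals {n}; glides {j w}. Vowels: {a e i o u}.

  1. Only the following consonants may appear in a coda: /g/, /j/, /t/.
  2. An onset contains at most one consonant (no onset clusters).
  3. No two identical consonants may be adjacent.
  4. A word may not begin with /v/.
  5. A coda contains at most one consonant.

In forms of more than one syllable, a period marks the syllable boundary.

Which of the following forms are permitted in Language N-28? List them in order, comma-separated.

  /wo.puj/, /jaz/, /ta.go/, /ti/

/wo.puj/, /ta.go/, /ti/

/wo.puj/ — σ1 onset /w/, coda /∅/ ok; σ2 onset /p/, coda /j/ ok → permitted
/jaz/ — violates constraint 1: syllable 1 coda contains /z/, which is not a licensed coda consonant → not permitted
/ta.go/ — σ1 onset /t/, coda /∅/ ok; σ2 onset /g/, coda /∅/ ok → permitted
/ti/ — σ1 onset /t/, coda /∅/ ok → permitted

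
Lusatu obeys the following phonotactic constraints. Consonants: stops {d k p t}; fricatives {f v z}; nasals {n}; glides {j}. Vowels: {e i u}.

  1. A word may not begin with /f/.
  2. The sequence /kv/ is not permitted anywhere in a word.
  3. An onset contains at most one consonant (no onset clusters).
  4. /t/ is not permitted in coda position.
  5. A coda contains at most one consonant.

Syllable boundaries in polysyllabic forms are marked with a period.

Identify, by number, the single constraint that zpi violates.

3

zpi: syllable 1 onset /zp/ has 2 consonants (> 1).
This is a violation of constraint 3: "An onset contains at most one consonant (no onset clusters)."
The remaining constraints (1, 2, 4, 5) are satisfied.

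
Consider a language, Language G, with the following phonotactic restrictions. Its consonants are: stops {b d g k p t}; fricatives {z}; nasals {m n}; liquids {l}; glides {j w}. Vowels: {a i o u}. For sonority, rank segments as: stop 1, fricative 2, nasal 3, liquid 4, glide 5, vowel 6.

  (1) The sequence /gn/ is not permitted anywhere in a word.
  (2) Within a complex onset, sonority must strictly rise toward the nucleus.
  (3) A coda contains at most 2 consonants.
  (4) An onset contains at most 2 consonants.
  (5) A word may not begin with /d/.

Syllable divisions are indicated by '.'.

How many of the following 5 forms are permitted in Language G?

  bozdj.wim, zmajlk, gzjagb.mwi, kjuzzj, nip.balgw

bozdj.wim — violates constraint 3: syllable 1 coda /zdj/ has 3 consonants (> 2) → not permitted
zmajlk — violates constraint 3: syllable 1 coda /jlk/ has 3 consonants (> 2) → not permitted
gzjagb.mwi — violates constraint 4: syllable 1 onset /gzj/ has 3 consonants (> 2) → not permitted
kjuzzj — violates constraint 3: syllable 1 coda /zzj/ has 3 consonants (> 2) → not permitted
nip.balgw — violates constraint 3: syllable 2 coda /lgw/ has 3 consonants (> 2) → not permitted
No form is permitted → 0.

0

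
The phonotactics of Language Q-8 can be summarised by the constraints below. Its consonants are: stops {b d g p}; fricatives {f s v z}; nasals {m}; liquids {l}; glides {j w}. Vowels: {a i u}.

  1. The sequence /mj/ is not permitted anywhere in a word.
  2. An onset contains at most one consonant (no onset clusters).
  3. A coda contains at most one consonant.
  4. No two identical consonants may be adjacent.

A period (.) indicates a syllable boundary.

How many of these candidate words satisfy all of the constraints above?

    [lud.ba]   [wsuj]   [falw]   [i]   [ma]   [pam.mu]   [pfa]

[lud.ba] — σ1 onset /l/, coda /d/ ok; σ2 onset /b/, coda /∅/ ok → well-formed
[wsuj] — violates constraint 2: syllable 1 onset /ws/ has 2 consonants (> 1) → ill-formed
[falw] — violates constraint 3: syllable 1 coda /lw/ has 2 consonants (> 1) → ill-formed
[i] — σ1 onset /∅/, coda /∅/ ok → well-formed
[ma] — σ1 onset /m/, coda /∅/ ok → well-formed
[pam.mu] — violates constraint 4: adjacent identical consonants /mm/ → ill-formed
[pfa] — violates constraint 2: syllable 1 onset /pf/ has 2 consonants (> 1) → ill-formed
Well-formed: [lud.ba], [i], [ma] → 3.

3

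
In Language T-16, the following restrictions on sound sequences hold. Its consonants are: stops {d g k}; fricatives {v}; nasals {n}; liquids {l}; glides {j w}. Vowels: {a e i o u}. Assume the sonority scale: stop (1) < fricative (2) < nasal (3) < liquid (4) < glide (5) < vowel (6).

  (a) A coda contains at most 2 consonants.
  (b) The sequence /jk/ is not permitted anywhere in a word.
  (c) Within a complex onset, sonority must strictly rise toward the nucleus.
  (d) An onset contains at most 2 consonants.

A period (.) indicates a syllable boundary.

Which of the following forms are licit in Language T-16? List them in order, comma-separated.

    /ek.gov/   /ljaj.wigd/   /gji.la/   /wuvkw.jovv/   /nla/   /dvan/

/ek.gov/ — σ1 onset /∅/, coda /k/ ok; σ2 onset /g/, coda /v/ ok → licit
/ljaj.wigd/ — σ1 onset /lj/ (4→5 rises), coda /j/ ok; σ2 onset /w/, coda /gd/ (2C) ok → licit
/gji.la/ — σ1 onset /gj/ (1→5 rises), coda /∅/ ok; σ2 onset /l/, coda /∅/ ok → licit
/wuvkw.jovv/ — violates constraint (a): syllable 1 coda /vkw/ has 3 consonants (> 2) → illicit
/nla/ — σ1 onset /nl/ (3→4 rises), coda /∅/ ok → licit
/dvan/ — σ1 onset /dv/ (1→2 rises), coda /n/ ok → licit

/ek.gov/, /ljaj.wigd/, /gji.la/, /nla/, /dvan/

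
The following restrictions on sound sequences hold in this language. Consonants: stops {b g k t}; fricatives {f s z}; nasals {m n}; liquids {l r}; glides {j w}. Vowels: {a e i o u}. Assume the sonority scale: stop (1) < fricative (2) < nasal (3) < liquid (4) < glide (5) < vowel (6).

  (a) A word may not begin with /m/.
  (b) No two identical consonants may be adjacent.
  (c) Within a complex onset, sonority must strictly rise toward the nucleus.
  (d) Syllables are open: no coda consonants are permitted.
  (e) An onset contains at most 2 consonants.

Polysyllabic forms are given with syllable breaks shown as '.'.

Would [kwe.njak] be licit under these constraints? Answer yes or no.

no

[kwe.njak] — violates constraint (d): syllable 2 coda /k/ has 1 consonant (> 0) → illicit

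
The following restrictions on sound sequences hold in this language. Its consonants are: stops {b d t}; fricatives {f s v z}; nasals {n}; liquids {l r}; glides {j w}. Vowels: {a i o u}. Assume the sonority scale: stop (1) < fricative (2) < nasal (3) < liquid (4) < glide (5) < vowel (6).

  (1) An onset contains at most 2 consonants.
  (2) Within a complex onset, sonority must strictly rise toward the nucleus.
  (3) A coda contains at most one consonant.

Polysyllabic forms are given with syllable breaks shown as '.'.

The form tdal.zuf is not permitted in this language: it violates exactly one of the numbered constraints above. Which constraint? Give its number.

2

tdal.zuf: syllable 1 onset /td/: /t/ (stop, 1) → /d/ (stop, 1) does not rise.
This is a violation of constraint 2: "Within a complex onset, sonority must strictly rise toward the nucleus."
The remaining constraints (1, 3) are satisfied.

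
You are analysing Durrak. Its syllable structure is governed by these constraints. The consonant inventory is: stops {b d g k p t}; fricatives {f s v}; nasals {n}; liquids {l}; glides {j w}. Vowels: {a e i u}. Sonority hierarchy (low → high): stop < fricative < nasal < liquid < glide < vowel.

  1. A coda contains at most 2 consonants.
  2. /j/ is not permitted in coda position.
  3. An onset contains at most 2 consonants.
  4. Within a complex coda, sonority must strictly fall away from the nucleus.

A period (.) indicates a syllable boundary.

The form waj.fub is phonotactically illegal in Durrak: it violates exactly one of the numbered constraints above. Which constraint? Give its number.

2

waj.fub: syllable 1 coda contains /j/.
This is a violation of constraint 2: "/j/ is not permitted in coda position."
The remaining constraints (1, 3, 4) are satisfied.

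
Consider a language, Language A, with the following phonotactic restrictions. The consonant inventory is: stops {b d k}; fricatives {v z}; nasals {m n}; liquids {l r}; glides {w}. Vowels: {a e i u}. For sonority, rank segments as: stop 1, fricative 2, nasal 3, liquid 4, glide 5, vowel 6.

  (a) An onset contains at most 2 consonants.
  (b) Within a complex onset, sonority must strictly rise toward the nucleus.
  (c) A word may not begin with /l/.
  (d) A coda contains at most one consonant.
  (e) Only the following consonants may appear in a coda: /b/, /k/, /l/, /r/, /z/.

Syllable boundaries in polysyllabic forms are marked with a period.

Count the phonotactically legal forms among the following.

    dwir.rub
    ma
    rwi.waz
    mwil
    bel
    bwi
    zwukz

6

dwir.rub — σ1 onset /dw/ (1→5 rises), coda /r/ ok; σ2 onset /r/, coda /b/ ok → phonotactically legal
ma — σ1 onset /m/, coda /∅/ ok → phonotactically legal
rwi.waz — σ1 onset /rw/ (4→5 rises), coda /∅/ ok; σ2 onset /w/, coda /z/ ok → phonotactically legal
mwil — σ1 onset /mw/ (3→5 rises), coda /l/ ok → phonotactically legal
bel — σ1 onset /b/, coda /l/ ok → phonotactically legal
bwi — σ1 onset /bw/ (1→5 rises), coda /∅/ ok → phonotactically legal
zwukz — violates constraint (d): syllable 1 coda /kz/ has 2 consonants (> 1) → phonotactically illegal
Phonotactically legal: dwir.rub, ma, rwi.waz, mwil, bel, bwi → 6.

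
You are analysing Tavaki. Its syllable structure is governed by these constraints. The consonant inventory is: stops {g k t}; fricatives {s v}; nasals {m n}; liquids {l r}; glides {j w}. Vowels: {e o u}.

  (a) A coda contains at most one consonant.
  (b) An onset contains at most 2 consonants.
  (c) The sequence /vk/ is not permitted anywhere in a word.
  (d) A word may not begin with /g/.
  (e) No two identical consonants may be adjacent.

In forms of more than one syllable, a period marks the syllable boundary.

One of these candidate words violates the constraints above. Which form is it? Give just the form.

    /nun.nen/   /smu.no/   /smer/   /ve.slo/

/nun.nen/ — violates constraint (e): adjacent identical consonants /nn/ → illicit
/smu.no/ — σ1 onset /sm/ (2C), coda /∅/ ok; σ2 onset /n/, coda /∅/ ok → licit
/smer/ — σ1 onset /sm/ (2C), coda /r/ ok → licit
/ve.slo/ — σ1 onset /v/, coda /∅/ ok; σ2 onset /sl/ (2C), coda /∅/ ok → licit

/nun.nen/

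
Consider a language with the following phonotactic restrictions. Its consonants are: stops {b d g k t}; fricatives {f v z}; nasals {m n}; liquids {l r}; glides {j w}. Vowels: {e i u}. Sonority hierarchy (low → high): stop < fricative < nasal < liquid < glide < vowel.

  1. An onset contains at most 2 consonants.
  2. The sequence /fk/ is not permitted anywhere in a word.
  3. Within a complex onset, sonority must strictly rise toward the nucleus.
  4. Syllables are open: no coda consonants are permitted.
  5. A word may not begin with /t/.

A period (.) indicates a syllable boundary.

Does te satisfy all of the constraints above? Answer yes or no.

te — violates constraint 5: word begins with /t/ → illicit

no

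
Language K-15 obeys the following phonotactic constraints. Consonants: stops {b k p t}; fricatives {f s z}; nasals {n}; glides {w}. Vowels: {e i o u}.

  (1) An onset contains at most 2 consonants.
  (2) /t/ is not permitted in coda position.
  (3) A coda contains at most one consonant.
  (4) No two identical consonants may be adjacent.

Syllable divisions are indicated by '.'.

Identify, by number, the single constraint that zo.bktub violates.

zo.bktub: syllable 2 onset /bkt/ has 3 consonants (> 2).
This is a violation of constraint 1: "An onset contains at most 2 consonants."
The remaining constraints (2, 3, 4) are satisfied.

1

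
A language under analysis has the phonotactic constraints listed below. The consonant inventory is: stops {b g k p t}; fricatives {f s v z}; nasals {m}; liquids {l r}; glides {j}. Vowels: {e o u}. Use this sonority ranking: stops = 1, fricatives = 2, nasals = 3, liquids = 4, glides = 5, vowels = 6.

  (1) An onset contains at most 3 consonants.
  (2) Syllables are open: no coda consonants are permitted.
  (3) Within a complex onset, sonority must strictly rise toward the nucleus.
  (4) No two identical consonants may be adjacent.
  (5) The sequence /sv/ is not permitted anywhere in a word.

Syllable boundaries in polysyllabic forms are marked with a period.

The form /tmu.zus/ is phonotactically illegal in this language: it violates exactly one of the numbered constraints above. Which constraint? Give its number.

2

/tmu.zus/: syllable 2 coda /s/ has 1 consonant (> 0).
This is a violation of constraint 2: "Syllables are open: no coda consonants are permitted."
The remaining constraints (1, 3, 4, 5) are satisfied.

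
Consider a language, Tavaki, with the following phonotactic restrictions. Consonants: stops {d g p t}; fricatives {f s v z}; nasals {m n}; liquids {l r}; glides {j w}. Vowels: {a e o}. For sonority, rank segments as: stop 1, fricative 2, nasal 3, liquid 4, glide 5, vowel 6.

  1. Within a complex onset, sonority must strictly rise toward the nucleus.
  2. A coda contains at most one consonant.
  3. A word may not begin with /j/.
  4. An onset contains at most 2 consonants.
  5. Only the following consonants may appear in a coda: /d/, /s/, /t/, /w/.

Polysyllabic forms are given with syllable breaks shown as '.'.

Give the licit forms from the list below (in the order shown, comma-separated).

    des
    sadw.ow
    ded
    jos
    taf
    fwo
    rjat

des, ded, fwo, rjat

des — σ1 onset /d/, coda /s/ ok → licit
sadw.ow — violates constraint 2: syllable 1 coda /dw/ has 2 consonants (> 1) → illicit
ded — σ1 onset /d/, coda /d/ ok → licit
jos — violates constraint 3: word begins with /j/ → illicit
taf — violates constraint 5: syllable 1 coda contains /f/, which is not a licensed coda consonant → illicit
fwo — σ1 onset /fw/ (2→5 rises), coda /∅/ ok → licit
rjat — σ1 onset /rj/ (4→5 rises), coda /t/ ok → licit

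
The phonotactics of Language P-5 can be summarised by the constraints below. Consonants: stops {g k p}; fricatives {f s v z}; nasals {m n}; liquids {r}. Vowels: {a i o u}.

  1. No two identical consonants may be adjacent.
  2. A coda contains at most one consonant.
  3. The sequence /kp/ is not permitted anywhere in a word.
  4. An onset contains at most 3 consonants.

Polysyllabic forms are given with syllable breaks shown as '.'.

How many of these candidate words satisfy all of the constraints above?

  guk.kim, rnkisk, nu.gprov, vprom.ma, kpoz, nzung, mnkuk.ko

1

guk.kim — violates constraint 1: adjacent identical consonants /kk/ → phonotactically illegal
rnkisk — violates constraint 2: syllable 1 coda /sk/ has 2 consonants (> 1) → phonotactically illegal
nu.gprov — σ1 onset /n/, coda /∅/ ok; σ2 onset /gpr/ (3C), coda /v/ ok → phonotactically legal
vprom.ma — violates constraint 1: adjacent identical consonants /mm/ → phonotactically illegal
kpoz — violates constraint 3: contains banned sequence /kp/ → phonotactically illegal
nzung — violates constraint 2: syllable 1 coda /ng/ has 2 consonants (> 1) → phonotactically illegal
mnkuk.ko — violates constraint 1: adjacent identical consonants /kk/ → phonotactically illegal
Phonotactically legal: nu.gprov → 1.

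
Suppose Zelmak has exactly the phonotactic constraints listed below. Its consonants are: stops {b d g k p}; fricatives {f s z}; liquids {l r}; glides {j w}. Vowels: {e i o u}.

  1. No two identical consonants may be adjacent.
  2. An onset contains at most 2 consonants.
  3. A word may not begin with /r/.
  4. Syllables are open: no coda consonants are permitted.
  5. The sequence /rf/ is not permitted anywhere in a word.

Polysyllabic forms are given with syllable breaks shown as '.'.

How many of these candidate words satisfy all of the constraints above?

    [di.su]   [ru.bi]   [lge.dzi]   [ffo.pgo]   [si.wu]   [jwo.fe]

[di.su] — σ1 onset /d/, coda /∅/ ok; σ2 onset /s/, coda /∅/ ok → well-formed
[ru.bi] — violates constraint 3: word begins with /r/ → ill-formed
[lge.dzi] — σ1 onset /lg/ (2C), coda /∅/ ok; σ2 onset /dz/ (2C), coda /∅/ ok → well-formed
[ffo.pgo] — violates constraint 1: adjacent identical consonants /ff/ → ill-formed
[si.wu] — σ1 onset /s/, coda /∅/ ok; σ2 onset /w/, coda /∅/ ok → well-formed
[jwo.fe] — σ1 onset /jw/ (2C), coda /∅/ ok; σ2 onset /f/, coda /∅/ ok → well-formed
Well-formed: [di.su], [lge.dzi], [si.wu], [jwo.fe] → 4.

4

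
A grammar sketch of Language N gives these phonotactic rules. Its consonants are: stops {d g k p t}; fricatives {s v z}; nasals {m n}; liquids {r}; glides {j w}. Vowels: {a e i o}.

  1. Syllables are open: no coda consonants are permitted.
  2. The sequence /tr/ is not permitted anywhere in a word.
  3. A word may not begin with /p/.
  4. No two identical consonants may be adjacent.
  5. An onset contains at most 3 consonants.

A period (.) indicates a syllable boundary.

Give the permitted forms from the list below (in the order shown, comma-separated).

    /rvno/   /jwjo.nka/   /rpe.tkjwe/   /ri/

/rvno/ — σ1 onset /rvn/ (3C), coda /∅/ ok → permitted
/jwjo.nka/ — σ1 onset /jwj/ (3C), coda /∅/ ok; σ2 onset /nk/ (2C), coda /∅/ ok → permitted
/rpe.tkjwe/ — violates constraint 5: syllable 2 onset /tkjw/ has 4 consonants (> 3) → not permitted
/ri/ — σ1 onset /r/, coda /∅/ ok → permitted

/rvno/, /jwjo.nka/, /ri/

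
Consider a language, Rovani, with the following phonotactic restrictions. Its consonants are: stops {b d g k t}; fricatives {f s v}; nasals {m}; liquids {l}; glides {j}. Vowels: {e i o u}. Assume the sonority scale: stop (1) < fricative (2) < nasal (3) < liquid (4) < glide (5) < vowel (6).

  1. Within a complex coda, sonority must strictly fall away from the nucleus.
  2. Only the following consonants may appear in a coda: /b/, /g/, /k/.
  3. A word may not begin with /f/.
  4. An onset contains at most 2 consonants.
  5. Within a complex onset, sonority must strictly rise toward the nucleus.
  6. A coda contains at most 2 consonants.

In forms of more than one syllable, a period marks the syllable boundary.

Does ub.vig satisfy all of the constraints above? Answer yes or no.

ub.vig — σ1 onset /∅/, coda /b/ ok; σ2 onset /v/, coda /g/ ok → phonotactically legal

yes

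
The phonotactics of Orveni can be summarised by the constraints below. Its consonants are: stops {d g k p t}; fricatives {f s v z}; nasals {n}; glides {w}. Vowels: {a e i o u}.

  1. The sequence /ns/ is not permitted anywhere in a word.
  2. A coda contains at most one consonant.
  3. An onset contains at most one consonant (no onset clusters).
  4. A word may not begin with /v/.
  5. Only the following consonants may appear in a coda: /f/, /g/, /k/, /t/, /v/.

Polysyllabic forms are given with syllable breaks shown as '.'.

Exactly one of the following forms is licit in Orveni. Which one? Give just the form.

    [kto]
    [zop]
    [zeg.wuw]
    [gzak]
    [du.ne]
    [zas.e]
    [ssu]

[kto] — violates constraint 3: syllable 1 onset /kt/ has 2 consonants (> 1) → illicit
[zop] — violates constraint 5: syllable 1 coda contains /p/, which is not a licensed coda consonant → illicit
[zeg.wuw] — violates constraint 5: syllable 2 coda contains /w/, which is not a licensed coda consonant → illicit
[gzak] — violates constraint 3: syllable 1 onset /gz/ has 2 consonants (> 1) → illicit
[du.ne] — σ1 onset /d/, coda /∅/ ok; σ2 onset /n/, coda /∅/ ok → licit
[zas.e] — violates constraint 5: syllable 1 coda contains /s/, which is not a licensed coda consonant → illicit
[ssu] — violates constraint 3: syllable 1 onset /ss/ has 2 consonants (> 1) → illicit

[du.ne]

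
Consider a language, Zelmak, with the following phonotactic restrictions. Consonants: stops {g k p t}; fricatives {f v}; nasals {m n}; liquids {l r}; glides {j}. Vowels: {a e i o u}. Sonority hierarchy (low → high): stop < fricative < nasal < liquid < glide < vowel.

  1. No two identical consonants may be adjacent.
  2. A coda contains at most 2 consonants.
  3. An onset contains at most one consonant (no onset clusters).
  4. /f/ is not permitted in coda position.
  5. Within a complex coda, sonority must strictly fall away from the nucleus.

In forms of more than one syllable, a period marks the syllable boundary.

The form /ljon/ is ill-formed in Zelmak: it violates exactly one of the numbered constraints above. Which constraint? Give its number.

/ljon/: syllable 1 onset /lj/ has 2 consonants (> 1).
This is a violation of constraint 3: "An onset contains at most one consonant (no onset clusters)."
The remaining constraints (1, 2, 4, 5) are satisfied.

3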